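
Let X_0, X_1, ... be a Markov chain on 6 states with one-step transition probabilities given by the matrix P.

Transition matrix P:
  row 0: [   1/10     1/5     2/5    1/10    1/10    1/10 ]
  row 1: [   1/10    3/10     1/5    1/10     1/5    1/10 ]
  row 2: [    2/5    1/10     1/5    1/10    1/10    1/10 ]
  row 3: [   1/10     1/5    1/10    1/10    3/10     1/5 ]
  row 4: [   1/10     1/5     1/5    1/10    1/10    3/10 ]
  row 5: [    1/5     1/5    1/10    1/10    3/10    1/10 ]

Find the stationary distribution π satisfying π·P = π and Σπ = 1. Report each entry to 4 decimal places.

π = [0.1777, 0.1988, 0.2112, 0.1000, 0.1686, 0.1437]

Balance equations π_j = Σ_i π_i·P[i][j]:
  π_0 = 1/10·π_0 + 1/10·π_1 + 2/5·π_2 + 1/10·π_3 + 1/10·π_4 + 1/5·π_5
  π_1 = 1/5·π_0 + 3/10·π_1 + 1/10·π_2 + 1/5·π_3 + 1/5·π_4 + 1/5·π_5
  π_2 = 2/5·π_0 + 1/5·π_1 + 1/5·π_2 + 1/10·π_3 + 1/5·π_4 + 1/10·π_5
  π_3 = 1/10·π_0 + 1/10·π_1 + 1/10·π_2 + 1/10·π_3 + 1/10·π_4 + 1/10·π_5
  π_4 = 1/10·π_0 + 1/5·π_1 + 1/10·π_2 + 3/10·π_3 + 1/10·π_4 + 3/10·π_5
  normalize: π_0 + π_1 + π_2 + π_3 + π_4 + π_5 = 1
Solving the linear system gives exactly π = [2577/14500, 1441/7250, 1531/7250, 1/10, 489/2900, 521/3625].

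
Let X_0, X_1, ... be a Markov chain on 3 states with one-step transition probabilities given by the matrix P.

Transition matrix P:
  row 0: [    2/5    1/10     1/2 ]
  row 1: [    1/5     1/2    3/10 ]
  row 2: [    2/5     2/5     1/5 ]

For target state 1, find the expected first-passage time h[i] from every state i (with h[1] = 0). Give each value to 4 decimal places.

First-step conditioning: h[1] = 0; for i ≠ 1, h[i] = 1 + Σ_k P[i][k]·h[k].
  h[0] = 1 + 2/5·h[0] + 1/2·h[2]
  h[2] = 1 + 2/5·h[0] + 1/5·h[2]
Solving the 2×2 linear system over states ≠ 1 gives exactly h = [65/14, 0, 25/7] (h[1] = 0 is the target).

h = [4.6429, 0.0000, 3.5714]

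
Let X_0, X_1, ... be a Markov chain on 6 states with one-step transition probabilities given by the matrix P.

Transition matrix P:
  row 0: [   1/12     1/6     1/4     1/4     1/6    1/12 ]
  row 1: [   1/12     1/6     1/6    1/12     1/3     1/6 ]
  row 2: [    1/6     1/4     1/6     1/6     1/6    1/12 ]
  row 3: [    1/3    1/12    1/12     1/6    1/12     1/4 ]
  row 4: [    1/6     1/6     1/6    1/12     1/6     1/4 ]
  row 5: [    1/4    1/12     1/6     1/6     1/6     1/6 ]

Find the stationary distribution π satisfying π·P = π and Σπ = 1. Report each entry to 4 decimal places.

Balance equations π_j = Σ_i π_i·P[i][j]:
  π_0 = 1/12·π_0 + 1/12·π_1 + 1/6·π_2 + 1/3·π_3 + 1/6·π_4 + 1/4·π_5
  π_1 = 1/6·π_0 + 1/6·π_1 + 1/4·π_2 + 1/12·π_3 + 1/6·π_4 + 1/12·π_5
  π_2 = 1/4·π_0 + 1/6·π_1 + 1/6·π_2 + 1/12·π_3 + 1/6·π_4 + 1/6·π_5
  π_3 = 1/4·π_0 + 1/12·π_1 + 1/6·π_2 + 1/6·π_3 + 1/12·π_4 + 1/6·π_5
  π_4 = 1/6·π_0 + 1/3·π_1 + 1/6·π_2 + 1/12·π_3 + 1/6·π_4 + 1/6·π_5
  normalize: π_0 + π_1 + π_2 + π_3 + π_4 + π_5 = 1
Solving the linear system gives exactly π = [7845/43981, 13557/87962, 14841/87962, 6761/43981, 15793/87962, 14559/87962].

π = [0.1784, 0.1541, 0.1687, 0.1537, 0.1795, 0.1655]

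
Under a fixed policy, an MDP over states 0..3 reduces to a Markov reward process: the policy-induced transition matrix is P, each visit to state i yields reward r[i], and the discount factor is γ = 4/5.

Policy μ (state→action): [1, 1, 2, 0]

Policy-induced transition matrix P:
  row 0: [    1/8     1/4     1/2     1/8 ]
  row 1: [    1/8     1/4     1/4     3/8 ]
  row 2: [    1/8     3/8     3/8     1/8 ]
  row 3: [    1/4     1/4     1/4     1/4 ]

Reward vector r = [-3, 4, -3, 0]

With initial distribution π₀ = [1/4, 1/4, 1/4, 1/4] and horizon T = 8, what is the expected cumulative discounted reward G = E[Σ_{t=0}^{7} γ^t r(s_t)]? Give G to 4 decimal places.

G = -1.4667

t=0: π = [0.2500, 0.2500, 0.2500, 0.2500], E[r] = -0.5000, γ^t·E[r] = -0.500000, running G = -0.500000
t=1: π = [0.1563, 0.2813, 0.3438, 0.2188], E[r] = -0.3750, γ^t·E[r] = -0.300000, running G = -0.800000
t=2: π = [0.1523, 0.2930, 0.3320, 0.2227], E[r] = -0.2813, γ^t·E[r] = -0.180000, running G = -0.980000
t=3: π = [0.1528, 0.2915, 0.3296, 0.2261], E[r] = -0.2813, γ^t·E[r] = -0.144000, running G = -1.124000
t=4: π = [0.1533, 0.2912, 0.3294, 0.2261], E[r] = -0.2832, γ^t·E[r] = -0.116000, running G = -1.240000
t=5: π = [0.1533, 0.2912, 0.3295, 0.2261], E[r] = -0.2836, γ^t·E[r] = -0.092920, running G = -1.332920
t=6: π = [0.1533, 0.2912, 0.3295, 0.2261], E[r] = -0.2835, γ^t·E[r] = -0.074328, running G = -1.407248
t=7: π = [0.1533, 0.2912, 0.3295, 0.2261], E[r] = -0.2835, γ^t·E[r] = -0.059460, running G = -1.466708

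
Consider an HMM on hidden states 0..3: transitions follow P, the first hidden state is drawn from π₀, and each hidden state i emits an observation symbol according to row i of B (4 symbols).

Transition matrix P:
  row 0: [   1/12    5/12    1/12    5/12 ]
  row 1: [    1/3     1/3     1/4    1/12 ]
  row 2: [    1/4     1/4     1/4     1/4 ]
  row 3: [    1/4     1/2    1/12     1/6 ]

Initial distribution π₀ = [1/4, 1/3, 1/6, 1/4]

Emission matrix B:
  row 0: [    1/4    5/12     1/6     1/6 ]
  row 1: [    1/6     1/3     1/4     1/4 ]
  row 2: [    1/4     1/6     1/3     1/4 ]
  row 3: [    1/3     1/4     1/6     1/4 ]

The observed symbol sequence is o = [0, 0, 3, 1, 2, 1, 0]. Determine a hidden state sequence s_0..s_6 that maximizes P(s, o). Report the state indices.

t=0: δ = [6.250e-02, 5.556e-02, 4.167e-02, 8.333e-02]  (obs o_0=0)
t=1: δ = [5.208e-03, 6.944e-03, 3.472e-03, 8.681e-03]  ψ = [3, 3, 1, 0]  (obs o_1=0)
t=2: δ = [3.858e-04, 1.085e-03, 4.340e-04, 5.425e-04]  ψ = [1, 3, 1, 0]  (obs o_2=3)
t=3: δ = [1.507e-04, 1.206e-04, 4.521e-05, 4.019e-05]  ψ = [1, 1, 1, 0]  (obs o_3=1)
t=4: δ = [6.698e-06, 1.570e-05, 1.005e-05, 1.047e-05]  ψ = [1, 0, 1, 0]  (obs o_4=2)
t=5: δ = [2.180e-06, 1.744e-06, 6.541e-07, 6.977e-07]  ψ = [1, 1, 1, 0]  (obs o_5=1)
t=6: δ = [1.454e-07, 1.514e-07, 1.090e-07, 3.028e-07]  ψ = [1, 0, 1, 0]  (obs o_6=0)
backtrack: best end state = 3; path = [0, 3, 1, 0, 1, 0, 3]

path = [0, 3, 1, 0, 1, 0, 3]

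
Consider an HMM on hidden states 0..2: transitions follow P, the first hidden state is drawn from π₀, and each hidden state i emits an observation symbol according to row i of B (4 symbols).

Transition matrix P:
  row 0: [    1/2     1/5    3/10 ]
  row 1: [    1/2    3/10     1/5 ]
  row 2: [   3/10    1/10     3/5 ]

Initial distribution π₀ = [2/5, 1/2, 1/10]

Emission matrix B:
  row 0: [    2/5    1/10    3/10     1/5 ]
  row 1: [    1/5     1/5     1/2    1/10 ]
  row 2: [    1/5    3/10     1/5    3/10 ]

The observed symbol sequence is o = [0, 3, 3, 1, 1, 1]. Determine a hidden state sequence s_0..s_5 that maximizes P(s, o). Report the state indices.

path = [0, 2, 2, 2, 2, 2]

t=0: δ = [1.600e-01, 1.000e-01, 2.000e-02]  (obs o_0=0)
t=1: δ = [1.600e-02, 3.200e-03, 1.440e-02]  ψ = [0, 0, 0]  (obs o_1=3)
t=2: δ = [1.600e-03, 3.200e-04, 2.592e-03]  ψ = [0, 0, 2]  (obs o_2=3)
t=3: δ = [8.000e-05, 6.400e-05, 4.666e-04]  ψ = [0, 0, 2]  (obs o_3=1)
t=4: δ = [1.400e-05, 9.331e-06, 8.398e-05]  ψ = [2, 2, 2]  (obs o_4=1)
t=5: δ = [2.519e-06, 1.680e-06, 1.512e-05]  ψ = [2, 2, 2]  (obs o_5=1)
backtrack: best end state = 2; path = [0, 2, 2, 2, 2, 2]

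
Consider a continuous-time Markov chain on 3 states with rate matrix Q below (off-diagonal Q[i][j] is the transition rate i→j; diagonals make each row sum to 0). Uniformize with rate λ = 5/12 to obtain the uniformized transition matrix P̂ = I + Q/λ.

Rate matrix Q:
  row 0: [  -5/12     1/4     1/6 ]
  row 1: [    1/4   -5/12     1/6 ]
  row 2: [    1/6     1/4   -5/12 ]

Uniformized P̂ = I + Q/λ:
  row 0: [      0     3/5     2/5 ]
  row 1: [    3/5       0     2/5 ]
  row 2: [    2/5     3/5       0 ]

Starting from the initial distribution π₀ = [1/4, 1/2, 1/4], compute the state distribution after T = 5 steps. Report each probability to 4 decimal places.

π = [0.3486, 0.3653, 0.2861]

t=0: π = [0.2500, 0.5000, 0.2500]
t=1: π = [0.4000, 0.3000, 0.3000]
t=2: π = [0.3000, 0.4200, 0.2800]
t=3: π = [0.3640, 0.3480, 0.2880]
t=4: π = [0.3240, 0.3912, 0.2848]
t=5: π = [0.3486, 0.3653, 0.2861]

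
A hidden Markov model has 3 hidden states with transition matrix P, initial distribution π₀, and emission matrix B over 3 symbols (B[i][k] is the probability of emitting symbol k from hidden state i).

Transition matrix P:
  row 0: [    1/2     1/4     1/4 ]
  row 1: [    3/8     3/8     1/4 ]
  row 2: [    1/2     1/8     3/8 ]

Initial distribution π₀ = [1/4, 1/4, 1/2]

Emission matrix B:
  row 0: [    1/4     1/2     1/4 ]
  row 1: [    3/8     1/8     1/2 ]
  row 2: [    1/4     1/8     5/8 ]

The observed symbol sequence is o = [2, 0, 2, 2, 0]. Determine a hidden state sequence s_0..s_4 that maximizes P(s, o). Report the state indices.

t=0: δ = [6.250e-02, 1.250e-01, 3.125e-01]  (obs o_0=2)
t=1: δ = [3.906e-02, 1.758e-02, 2.930e-02]  ψ = [2, 1, 2]  (obs o_1=0)
t=2: δ = [4.883e-03, 4.883e-03, 6.866e-03]  ψ = [0, 0, 2]  (obs o_2=2)
t=3: δ = [8.583e-04, 9.155e-04, 1.609e-03]  ψ = [2, 1, 2]  (obs o_3=2)
t=4: δ = [2.012e-04, 1.287e-04, 1.509e-04]  ψ = [2, 1, 2]  (obs o_4=0)
backtrack: best end state = 0; path = [2, 2, 2, 2, 0]

path = [2, 2, 2, 2, 0]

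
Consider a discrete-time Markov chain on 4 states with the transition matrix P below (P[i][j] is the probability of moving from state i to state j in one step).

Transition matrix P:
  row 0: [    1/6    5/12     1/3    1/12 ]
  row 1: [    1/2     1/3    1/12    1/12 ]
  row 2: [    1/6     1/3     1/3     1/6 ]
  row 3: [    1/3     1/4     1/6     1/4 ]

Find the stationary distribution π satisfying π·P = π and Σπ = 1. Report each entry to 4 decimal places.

π = [0.3032, 0.3484, 0.2258, 0.1226]

Balance equations π_j = Σ_i π_i·P[i][j]:
  π_0 = 1/6·π_0 + 1/2·π_1 + 1/6·π_2 + 1/3·π_3
  π_1 = 5/12·π_0 + 1/3·π_1 + 1/3·π_2 + 1/4·π_3
  π_2 = 1/3·π_0 + 1/12·π_1 + 1/3·π_2 + 1/6·π_3
  normalize: π_0 + π_1 + π_2 + π_3 = 1
Solving the linear system gives exactly π = [47/155, 54/155, 7/31, 19/155].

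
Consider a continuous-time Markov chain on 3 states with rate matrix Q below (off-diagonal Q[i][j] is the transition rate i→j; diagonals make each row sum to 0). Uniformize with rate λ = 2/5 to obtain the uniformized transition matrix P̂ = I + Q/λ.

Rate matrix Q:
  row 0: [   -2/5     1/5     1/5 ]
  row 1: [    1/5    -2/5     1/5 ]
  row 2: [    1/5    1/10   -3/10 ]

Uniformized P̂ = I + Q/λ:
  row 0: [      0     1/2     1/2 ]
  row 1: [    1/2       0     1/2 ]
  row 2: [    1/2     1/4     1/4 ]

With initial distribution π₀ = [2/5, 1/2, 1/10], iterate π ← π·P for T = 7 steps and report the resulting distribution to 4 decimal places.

π = [0.3328, 0.2672, 0.4000]

t=0: π = [0.4000, 0.5000, 0.1000]
t=1: π = [0.3000, 0.2250, 0.4750]
t=2: π = [0.3500, 0.2688, 0.3813]
t=3: π = [0.3250, 0.2703, 0.4047]
t=4: π = [0.3375, 0.2637, 0.3988]
t=5: π = [0.3313, 0.2685, 0.4003]
t=6: π = [0.3344, 0.2657, 0.3999]
t=7: π = [0.3328, 0.2672, 0.4000]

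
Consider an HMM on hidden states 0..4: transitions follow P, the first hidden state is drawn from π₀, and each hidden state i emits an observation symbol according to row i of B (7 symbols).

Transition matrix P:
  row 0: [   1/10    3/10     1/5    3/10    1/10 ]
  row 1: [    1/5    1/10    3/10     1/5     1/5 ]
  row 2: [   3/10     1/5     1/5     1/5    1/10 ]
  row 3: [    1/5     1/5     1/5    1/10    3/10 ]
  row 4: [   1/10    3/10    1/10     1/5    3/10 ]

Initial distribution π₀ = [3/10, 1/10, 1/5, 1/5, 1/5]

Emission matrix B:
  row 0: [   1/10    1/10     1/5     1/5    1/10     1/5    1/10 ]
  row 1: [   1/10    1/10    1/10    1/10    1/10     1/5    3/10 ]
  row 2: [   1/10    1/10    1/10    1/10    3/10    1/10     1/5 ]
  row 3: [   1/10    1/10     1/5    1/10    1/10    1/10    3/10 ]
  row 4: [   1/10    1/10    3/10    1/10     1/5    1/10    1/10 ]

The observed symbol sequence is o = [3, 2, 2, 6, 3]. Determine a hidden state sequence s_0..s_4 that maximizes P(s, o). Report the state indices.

t=0: δ = [6.000e-02, 1.000e-02, 2.000e-02, 2.000e-02, 2.000e-02]  (obs o_0=3)
t=1: δ = [1.200e-03, 1.800e-03, 1.200e-03, 3.600e-03, 1.800e-03]  ψ = [0, 0, 0, 0, 0]  (obs o_1=2)
t=2: δ = [1.440e-04, 7.200e-05, 7.200e-05, 7.200e-05, 3.240e-04]  ψ = [3, 3, 3, 0, 3]  (obs o_2=2)
t=3: δ = [3.240e-06, 2.916e-05, 6.480e-06, 1.944e-05, 9.720e-06]  ψ = [4, 4, 4, 4, 4]  (obs o_3=6)
t=4: δ = [1.166e-06, 3.888e-07, 8.748e-07, 5.832e-07, 5.832e-07]  ψ = [1, 3, 1, 1, 1]  (obs o_4=3)
backtrack: best end state = 0; path = [0, 3, 4, 1, 0]

path = [0, 3, 4, 1, 0]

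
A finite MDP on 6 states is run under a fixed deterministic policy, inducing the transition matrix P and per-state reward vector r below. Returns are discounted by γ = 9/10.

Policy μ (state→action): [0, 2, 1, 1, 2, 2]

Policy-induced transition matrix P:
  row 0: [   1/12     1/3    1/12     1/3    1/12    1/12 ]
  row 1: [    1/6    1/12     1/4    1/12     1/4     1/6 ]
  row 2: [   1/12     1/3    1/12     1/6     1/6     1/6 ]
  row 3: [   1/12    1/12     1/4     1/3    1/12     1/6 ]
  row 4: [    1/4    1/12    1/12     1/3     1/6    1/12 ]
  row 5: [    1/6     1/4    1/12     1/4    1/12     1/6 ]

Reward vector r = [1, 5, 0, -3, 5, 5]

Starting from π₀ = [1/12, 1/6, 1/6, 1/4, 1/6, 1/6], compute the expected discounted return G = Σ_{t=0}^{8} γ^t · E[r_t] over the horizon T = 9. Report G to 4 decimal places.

t=0: π = [0.0833, 0.1667, 0.1667, 0.2500, 0.1667, 0.1667], E[r] = 1.8333, γ^t·E[r] = 1.833333, running G = 1.833333
t=1: π = [0.1389, 0.1736, 0.1528, 0.2500, 0.1389, 0.1458], E[r] = 1.6806, γ^t·E[r] = 1.512500, running G = 3.345833
t=2: π = [0.1331, 0.1806, 0.1539, 0.2523, 0.1366, 0.1435], E[r] = 1.6794, γ^t·E[r] = 1.360313, running G = 4.706146
t=3: π = [0.1331, 0.1790, 0.1555, 0.2506, 0.1376, 0.1442], E[r] = 1.6856, γ^t·E[r] = 1.228781, running G = 5.934927
t=4: π = [0.1332, 0.1795, 0.1549, 0.2507, 0.1376, 0.1441], E[r] = 1.6873, γ^t·E[r] = 1.107042, running G = 7.041969
t=5: π = [0.1332, 0.1794, 0.1550, 0.2506, 0.1376, 0.1441], E[r] = 1.6869, γ^t·E[r] = 0.996116, running G = 8.038085
t=6: π = [0.1332, 0.1794, 0.1550, 0.2506, 0.1376, 0.1441], E[r] = 1.6870, γ^t·E[r] = 0.896515, running G = 8.934600
t=7: π = [0.1332, 0.1794, 0.1550, 0.2506, 0.1376, 0.1441], E[r] = 1.6869, γ^t·E[r] = 0.806855, running G = 9.741454
t=8: π = [0.1332, 0.1794, 0.1550, 0.2506, 0.1376, 0.1441], E[r] = 1.6869, γ^t·E[r] = 0.726171, running G = 10.467626

G = 10.4676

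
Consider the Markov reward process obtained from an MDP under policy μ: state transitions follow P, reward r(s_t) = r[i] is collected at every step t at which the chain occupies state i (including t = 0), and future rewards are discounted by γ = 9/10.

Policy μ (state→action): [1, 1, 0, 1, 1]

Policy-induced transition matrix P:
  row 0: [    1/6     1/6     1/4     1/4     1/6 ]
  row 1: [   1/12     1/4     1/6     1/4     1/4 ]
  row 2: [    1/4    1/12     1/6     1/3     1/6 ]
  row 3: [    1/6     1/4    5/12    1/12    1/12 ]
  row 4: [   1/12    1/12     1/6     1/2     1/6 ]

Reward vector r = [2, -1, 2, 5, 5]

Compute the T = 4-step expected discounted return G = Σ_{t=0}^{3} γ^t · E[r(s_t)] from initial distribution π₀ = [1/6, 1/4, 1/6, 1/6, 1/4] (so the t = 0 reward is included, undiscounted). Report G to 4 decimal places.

t=0: π = [0.1667, 0.2500, 0.1667, 0.1667, 0.2500], E[r] = 2.5000, γ^t·E[r] = 2.500000, running G = 2.500000
t=1: π = [0.1389, 0.1667, 0.2222, 0.2986, 0.1736], E[r] = 2.9167, γ^t·E[r] = 2.625000, running G = 5.125000
t=2: π = [0.1568, 0.1725, 0.2529, 0.2622, 0.1557], E[r] = 2.7361, γ^t·E[r] = 2.216250, running G = 7.341250
t=3: π = [0.1604, 0.1688, 0.2453, 0.2663, 0.1592], E[r] = 2.7700, γ^t·E[r] = 2.019305, running G = 9.360555

G = 9.3606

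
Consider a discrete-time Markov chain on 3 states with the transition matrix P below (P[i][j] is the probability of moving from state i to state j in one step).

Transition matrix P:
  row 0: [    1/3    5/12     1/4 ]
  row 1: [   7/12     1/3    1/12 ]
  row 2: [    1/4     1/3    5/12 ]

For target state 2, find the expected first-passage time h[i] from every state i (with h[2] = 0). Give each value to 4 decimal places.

First-step conditioning: h[2] = 0; for i ≠ 2, h[i] = 1 + Σ_k P[i][k]·h[k].
  h[0] = 1 + 1/3·h[0] + 5/12·h[1]
  h[1] = 1 + 7/12·h[0] + 1/3·h[1]
Solving the 2×2 linear system over states ≠ 2 gives exactly h = [156/29, 180/29, 0] (h[2] = 0 is the target).

h = [5.3793, 6.2069, 0.0000]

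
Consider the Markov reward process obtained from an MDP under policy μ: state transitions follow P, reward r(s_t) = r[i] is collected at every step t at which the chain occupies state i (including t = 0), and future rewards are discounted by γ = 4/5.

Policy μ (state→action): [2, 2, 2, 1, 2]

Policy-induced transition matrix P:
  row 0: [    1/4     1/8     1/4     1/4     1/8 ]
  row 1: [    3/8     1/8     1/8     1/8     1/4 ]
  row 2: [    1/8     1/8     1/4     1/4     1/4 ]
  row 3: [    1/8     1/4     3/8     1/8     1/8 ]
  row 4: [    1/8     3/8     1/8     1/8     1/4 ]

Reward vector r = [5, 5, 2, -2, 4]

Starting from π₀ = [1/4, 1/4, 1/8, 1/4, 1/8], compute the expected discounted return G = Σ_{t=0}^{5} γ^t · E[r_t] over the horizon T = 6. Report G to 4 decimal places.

t=0: π = [0.2500, 0.2500, 0.1250, 0.2500, 0.1250], E[r] = 2.7500, γ^t·E[r] = 2.750000, running G = 2.750000
t=1: π = [0.2188, 0.1875, 0.2344, 0.1719, 0.1875], E[r] = 2.9063, γ^t·E[r] = 2.325000, running G = 5.075000
t=2: π = [0.1992, 0.1934, 0.2246, 0.1816, 0.2012], E[r] = 2.8535, γ^t·E[r] = 1.826250, running G = 6.901250
t=3: π = [0.1982, 0.1980, 0.2234, 0.1780, 0.2024], E[r] = 2.8816, γ^t·E[r] = 1.475375, running G = 8.376625
t=4: π = [0.1993, 0.1978, 0.2222, 0.1777, 0.2030], E[r] = 2.8865, γ^t·E[r] = 1.182313, running G = 9.558938
t=5: π = [0.1994, 0.1980, 0.2221, 0.1777, 0.2029], E[r] = 2.8870, γ^t·E[r] = 0.946011, running G = 10.504949

G = 10.5049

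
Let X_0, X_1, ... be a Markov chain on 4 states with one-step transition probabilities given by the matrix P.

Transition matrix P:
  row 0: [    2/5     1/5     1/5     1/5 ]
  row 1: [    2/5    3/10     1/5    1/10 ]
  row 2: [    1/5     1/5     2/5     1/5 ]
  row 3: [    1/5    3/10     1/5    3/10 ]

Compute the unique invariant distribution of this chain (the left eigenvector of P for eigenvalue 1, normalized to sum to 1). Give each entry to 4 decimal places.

Balance equations π_j = Σ_i π_i·P[i][j]:
  π_0 = 2/5·π_0 + 2/5·π_1 + 1/5·π_2 + 1/5·π_3
  π_1 = 1/5·π_0 + 3/10·π_1 + 1/5·π_2 + 3/10·π_3
  π_2 = 1/5·π_0 + 1/5·π_1 + 2/5·π_2 + 1/5·π_3
  normalize: π_0 + π_1 + π_2 + π_3 = 1
Solving the linear system gives exactly π = [51/164, 10/41, 1/4, 8/41].

π = [0.3110, 0.2439, 0.2500, 0.1951]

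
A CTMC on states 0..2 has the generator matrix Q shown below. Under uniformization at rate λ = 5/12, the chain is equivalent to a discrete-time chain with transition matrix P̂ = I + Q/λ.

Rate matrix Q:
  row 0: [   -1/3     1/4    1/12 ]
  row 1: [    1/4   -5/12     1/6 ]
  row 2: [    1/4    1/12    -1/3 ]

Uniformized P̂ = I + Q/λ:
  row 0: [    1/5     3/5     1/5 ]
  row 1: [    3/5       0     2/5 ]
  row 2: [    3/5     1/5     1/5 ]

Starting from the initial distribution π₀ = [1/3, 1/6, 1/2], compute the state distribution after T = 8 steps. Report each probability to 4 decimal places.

t=0: π = [0.3333, 0.1667, 0.5000]
t=1: π = [0.4667, 0.3000, 0.2333]
t=2: π = [0.4133, 0.3267, 0.2600]
t=3: π = [0.4347, 0.3000, 0.2653]
t=4: π = [0.4261, 0.3139, 0.2600]
t=5: π = [0.4295, 0.3077, 0.2628]
t=6: π = [0.4282, 0.3103, 0.2615]
t=7: π = [0.4287, 0.3092, 0.2621]
t=8: π = [0.4285, 0.3096, 0.2618]

π = [0.4285, 0.3096, 0.2618]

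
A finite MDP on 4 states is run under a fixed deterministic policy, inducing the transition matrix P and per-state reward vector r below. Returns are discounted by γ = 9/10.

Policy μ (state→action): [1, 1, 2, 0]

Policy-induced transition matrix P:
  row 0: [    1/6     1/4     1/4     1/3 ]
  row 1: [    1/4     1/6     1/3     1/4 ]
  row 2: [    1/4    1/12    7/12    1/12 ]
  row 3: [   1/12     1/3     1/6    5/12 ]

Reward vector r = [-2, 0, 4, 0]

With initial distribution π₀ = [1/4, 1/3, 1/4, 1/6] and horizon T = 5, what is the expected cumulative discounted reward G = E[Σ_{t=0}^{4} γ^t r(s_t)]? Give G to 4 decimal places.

t=0: π = [0.2500, 0.3333, 0.2500, 0.1667], E[r] = 0.5000, γ^t·E[r] = 0.500000, running G = 0.500000
t=1: π = [0.2014, 0.1944, 0.3472, 0.2569], E[r] = 0.9861, γ^t·E[r] = 0.887500, running G = 1.387500
t=2: π = [0.1904, 0.1973, 0.3605, 0.2517], E[r] = 1.0613, γ^t·E[r] = 0.859688, running G = 2.247188
t=3: π = [0.1922, 0.1944, 0.3656, 0.2477], E[r] = 1.0782, γ^t·E[r] = 0.786023, running G = 3.033211
t=4: π = [0.1927, 0.1935, 0.3674, 0.2464], E[r] = 1.0844, γ^t·E[r] = 0.711455, running G = 3.744666

G = 3.7447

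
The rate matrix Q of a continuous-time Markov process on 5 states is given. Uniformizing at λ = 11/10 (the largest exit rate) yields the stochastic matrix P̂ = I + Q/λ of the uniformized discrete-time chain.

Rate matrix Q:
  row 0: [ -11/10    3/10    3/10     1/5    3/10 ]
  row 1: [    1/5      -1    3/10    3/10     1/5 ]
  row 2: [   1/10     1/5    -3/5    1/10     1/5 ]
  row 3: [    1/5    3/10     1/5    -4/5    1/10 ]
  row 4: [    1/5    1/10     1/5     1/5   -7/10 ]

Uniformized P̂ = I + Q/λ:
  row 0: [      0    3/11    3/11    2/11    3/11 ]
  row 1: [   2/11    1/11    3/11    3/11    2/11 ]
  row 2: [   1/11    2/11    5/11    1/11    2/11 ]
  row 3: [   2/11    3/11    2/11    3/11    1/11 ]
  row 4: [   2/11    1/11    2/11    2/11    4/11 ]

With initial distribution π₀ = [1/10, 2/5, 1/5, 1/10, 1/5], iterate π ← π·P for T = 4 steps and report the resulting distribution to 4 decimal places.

t=0: π = [0.1000, 0.4000, 0.2000, 0.1000, 0.2000]
t=1: π = [0.1455, 0.1455, 0.2818, 0.2091, 0.2182]
t=2: π = [0.1298, 0.1810, 0.2851, 0.1884, 0.2157]
t=3: π = [0.1323, 0.1747, 0.2878, 0.1895, 0.2157]
t=4: π = [0.1316, 0.1756, 0.2882, 0.1888, 0.2158]

π = [0.1316, 0.1756, 0.2882, 0.1888, 0.2158]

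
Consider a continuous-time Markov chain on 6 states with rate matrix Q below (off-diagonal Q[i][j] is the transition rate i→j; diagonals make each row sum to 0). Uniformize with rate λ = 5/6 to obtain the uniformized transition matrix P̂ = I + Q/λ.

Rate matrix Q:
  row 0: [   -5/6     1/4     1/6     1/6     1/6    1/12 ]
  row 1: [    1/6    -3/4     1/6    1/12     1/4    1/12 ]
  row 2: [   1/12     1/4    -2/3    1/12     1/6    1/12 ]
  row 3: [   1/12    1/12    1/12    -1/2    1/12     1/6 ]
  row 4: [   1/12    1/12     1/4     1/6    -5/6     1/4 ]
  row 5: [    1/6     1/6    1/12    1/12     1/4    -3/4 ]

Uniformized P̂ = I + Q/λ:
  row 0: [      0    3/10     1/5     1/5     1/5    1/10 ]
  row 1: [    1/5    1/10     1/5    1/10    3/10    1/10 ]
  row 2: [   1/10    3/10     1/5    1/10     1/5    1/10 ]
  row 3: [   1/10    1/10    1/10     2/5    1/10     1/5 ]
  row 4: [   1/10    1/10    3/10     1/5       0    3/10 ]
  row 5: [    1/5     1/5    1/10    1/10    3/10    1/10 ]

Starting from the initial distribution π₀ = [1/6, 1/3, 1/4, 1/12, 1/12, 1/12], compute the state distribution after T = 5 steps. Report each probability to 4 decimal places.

π = [0.1210, 0.1765, 0.1839, 0.1855, 0.1788, 0.1542]

t=0: π = [0.1667, 0.3333, 0.2500, 0.0833, 0.0833, 0.0833]
t=1: π = [0.1250, 0.1917, 0.1917, 0.1500, 0.2167, 0.1250]
t=2: π = [0.1192, 0.1758, 0.1942, 0.1792, 0.1733, 0.1583]
t=3: π = [0.1215, 0.1785, 0.1836, 0.1830, 0.1808, 0.1526]
t=4: π = [0.1210, 0.1763, 0.1845, 0.1851, 0.1786, 0.1545]
t=5: π = [0.1210, 0.1765, 0.1839, 0.1855, 0.1788, 0.1542]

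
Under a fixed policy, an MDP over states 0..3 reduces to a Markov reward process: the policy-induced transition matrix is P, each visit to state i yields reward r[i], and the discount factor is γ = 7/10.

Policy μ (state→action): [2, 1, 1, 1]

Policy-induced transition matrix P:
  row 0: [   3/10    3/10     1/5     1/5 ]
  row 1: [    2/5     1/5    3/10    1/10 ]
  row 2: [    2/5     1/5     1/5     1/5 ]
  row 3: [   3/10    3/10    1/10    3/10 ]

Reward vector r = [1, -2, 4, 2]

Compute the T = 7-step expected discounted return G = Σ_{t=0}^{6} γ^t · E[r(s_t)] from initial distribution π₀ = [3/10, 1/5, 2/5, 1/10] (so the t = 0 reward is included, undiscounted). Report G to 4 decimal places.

t=0: π = [0.3000, 0.2000, 0.4000, 0.1000], E[r] = 1.7000, γ^t·E[r] = 1.700000, running G = 1.700000
t=1: π = [0.3600, 0.2400, 0.2100, 0.1900], E[r] = 1.1000, γ^t·E[r] = 0.770000, running G = 2.470000
t=2: π = [0.3450, 0.2550, 0.2050, 0.1950], E[r] = 1.0450, γ^t·E[r] = 0.512050, running G = 2.982050
t=3: π = [0.3460, 0.2540, 0.2060, 0.1940], E[r] = 1.0500, γ^t·E[r] = 0.360150, running G = 3.342200
t=4: π = [0.3460, 0.2540, 0.2060, 0.1940], E[r] = 1.0500, γ^t·E[r] = 0.252105, running G = 3.594305
t=5: π = [0.3460, 0.2540, 0.2060, 0.1940], E[r] = 1.0500, γ^t·E[r] = 0.176474, running G = 3.770779
t=6: π = [0.3460, 0.2540, 0.2060, 0.1940], E[r] = 1.0500, γ^t·E[r] = 0.123531, running G = 3.894310

G = 3.8943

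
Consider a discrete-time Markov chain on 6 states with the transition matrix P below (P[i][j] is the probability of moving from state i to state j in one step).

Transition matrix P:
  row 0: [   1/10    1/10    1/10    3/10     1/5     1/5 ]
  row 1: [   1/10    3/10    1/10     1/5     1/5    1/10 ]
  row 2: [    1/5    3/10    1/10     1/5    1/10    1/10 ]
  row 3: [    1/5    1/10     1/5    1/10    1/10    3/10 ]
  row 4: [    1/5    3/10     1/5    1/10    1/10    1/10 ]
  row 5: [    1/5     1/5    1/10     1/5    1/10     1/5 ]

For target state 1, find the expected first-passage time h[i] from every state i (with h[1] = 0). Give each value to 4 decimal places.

First-step conditioning: h[1] = 0; for i ≠ 1, h[i] = 1 + Σ_k P[i][k]·h[k].
  h[0] = 1 + 1/10·h[0] + 1/10·h[2] + 3/10·h[3] + 1/5·h[4] + 1/5·h[5]
  h[2] = 1 + 1/5·h[0] + 1/10·h[2] + 1/5·h[3] + 1/10·h[4] + 1/10·h[5]
  h[3] = 1 + 1/5·h[0] + 1/5·h[2] + 1/10·h[3] + 1/10·h[4] + 3/10·h[5]
  h[4] = 1 + 1/5·h[0] + 1/5·h[2] + 1/10·h[3] + 1/10·h[4] + 1/10·h[5]
  h[5] = 1 + 1/5·h[0] + 1/10·h[2] + 1/5·h[3] + 1/10·h[4] + 1/5·h[5]
Solving the 5×5 linear system over states ≠ 1 gives exactly h = [6580/1137, 0, 1815/379, 6545/1137, 5335/1137, 6050/1137] (h[1] = 0 is the target).

h = [5.7872, 0.0000, 4.7889, 5.7564, 4.6922, 5.3210]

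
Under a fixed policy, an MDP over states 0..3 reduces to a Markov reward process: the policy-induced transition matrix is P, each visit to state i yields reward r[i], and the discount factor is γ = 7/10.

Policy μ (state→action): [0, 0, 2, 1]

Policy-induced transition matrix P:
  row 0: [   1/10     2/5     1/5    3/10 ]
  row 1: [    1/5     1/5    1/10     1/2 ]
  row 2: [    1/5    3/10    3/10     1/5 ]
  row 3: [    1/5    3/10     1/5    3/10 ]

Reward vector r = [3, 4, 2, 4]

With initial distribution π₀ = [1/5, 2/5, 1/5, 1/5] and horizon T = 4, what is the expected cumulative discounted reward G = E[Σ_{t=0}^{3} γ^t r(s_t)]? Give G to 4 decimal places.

t=0: π = [0.2000, 0.4000, 0.2000, 0.2000], E[r] = 3.4000, γ^t·E[r] = 3.400000, running G = 3.400000
t=1: π = [0.1800, 0.2800, 0.1800, 0.3600], E[r] = 3.4600, γ^t·E[r] = 2.422000, running G = 5.822000
t=2: π = [0.1820, 0.2900, 0.1900, 0.3380], E[r] = 3.4380, γ^t·E[r] = 1.684620, running G = 7.506620
t=3: π = [0.1818, 0.2892, 0.1900, 0.3390], E[r] = 3.4382, γ^t·E[r] = 1.179303, running G = 8.685923

G = 8.6859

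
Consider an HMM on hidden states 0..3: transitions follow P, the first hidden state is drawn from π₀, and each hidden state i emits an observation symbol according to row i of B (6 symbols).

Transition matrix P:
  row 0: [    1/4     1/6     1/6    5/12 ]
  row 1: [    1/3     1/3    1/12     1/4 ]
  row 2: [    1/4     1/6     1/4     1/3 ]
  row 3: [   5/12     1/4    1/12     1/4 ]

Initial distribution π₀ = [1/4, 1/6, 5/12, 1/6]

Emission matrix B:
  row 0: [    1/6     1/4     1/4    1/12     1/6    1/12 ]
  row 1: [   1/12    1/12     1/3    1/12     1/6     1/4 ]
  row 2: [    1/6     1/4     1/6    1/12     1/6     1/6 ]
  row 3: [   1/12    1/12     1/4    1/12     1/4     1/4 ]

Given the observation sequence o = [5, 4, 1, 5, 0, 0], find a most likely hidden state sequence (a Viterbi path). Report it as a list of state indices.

path = [2, 3, 0, 3, 0, 0]

t=0: δ = [2.083e-02, 4.167e-02, 6.944e-02, 4.167e-02]  (obs o_0=5)
t=1: δ = [2.894e-03, 2.315e-03, 2.894e-03, 5.787e-03]  ψ = [2, 1, 2, 2]  (obs o_1=4)
t=2: δ = [6.028e-04, 1.206e-04, 1.808e-04, 1.206e-04]  ψ = [3, 3, 2, 3]  (obs o_2=1)
t=3: δ = [1.256e-05, 2.512e-05, 1.674e-05, 6.279e-05]  ψ = [0, 0, 0, 0]  (obs o_3=5)
t=4: δ = [4.361e-06, 1.308e-06, 8.721e-07, 1.308e-06]  ψ = [3, 3, 3, 3]  (obs o_4=0)
t=5: δ = [1.817e-07, 6.056e-08, 1.211e-07, 1.514e-07]  ψ = [0, 0, 0, 0]  (obs o_5=0)
backtrack: best end state = 0; path = [2, 3, 0, 3, 0, 0]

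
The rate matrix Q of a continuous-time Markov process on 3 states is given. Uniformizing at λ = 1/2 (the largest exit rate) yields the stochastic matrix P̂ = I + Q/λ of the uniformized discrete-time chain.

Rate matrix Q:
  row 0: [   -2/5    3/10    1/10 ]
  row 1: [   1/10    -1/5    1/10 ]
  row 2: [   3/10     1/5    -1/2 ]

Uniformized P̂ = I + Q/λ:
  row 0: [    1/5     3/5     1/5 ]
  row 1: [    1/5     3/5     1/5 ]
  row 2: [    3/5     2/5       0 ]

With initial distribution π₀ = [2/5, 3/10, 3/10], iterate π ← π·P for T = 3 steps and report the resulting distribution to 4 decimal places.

π = [0.2688, 0.5656, 0.1656]

t=0: π = [0.4000, 0.3000, 0.3000]
t=1: π = [0.3200, 0.5400, 0.1400]
t=2: π = [0.2560, 0.5720, 0.1720]
t=3: π = [0.2688, 0.5656, 0.1656]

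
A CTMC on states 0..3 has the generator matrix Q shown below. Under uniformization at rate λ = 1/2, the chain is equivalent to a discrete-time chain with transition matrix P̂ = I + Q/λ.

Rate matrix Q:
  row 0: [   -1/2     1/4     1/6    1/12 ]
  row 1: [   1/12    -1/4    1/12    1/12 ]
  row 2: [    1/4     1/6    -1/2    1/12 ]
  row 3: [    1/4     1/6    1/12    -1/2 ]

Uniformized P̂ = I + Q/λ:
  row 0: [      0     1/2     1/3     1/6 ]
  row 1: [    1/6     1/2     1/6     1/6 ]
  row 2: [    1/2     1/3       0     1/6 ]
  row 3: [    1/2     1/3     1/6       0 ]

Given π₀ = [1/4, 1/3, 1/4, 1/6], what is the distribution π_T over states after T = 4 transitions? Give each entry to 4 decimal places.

π = [0.2324, 0.4473, 0.1774, 0.1429]

t=0: π = [0.2500, 0.3333, 0.2500, 0.1667]
t=1: π = [0.2639, 0.4306, 0.1667, 0.1389]
t=2: π = [0.2245, 0.4491, 0.1829, 0.1435]
t=3: π = [0.2380, 0.4456, 0.1736, 0.1427]
t=4: π = [0.2324, 0.4473, 0.1774, 0.1429]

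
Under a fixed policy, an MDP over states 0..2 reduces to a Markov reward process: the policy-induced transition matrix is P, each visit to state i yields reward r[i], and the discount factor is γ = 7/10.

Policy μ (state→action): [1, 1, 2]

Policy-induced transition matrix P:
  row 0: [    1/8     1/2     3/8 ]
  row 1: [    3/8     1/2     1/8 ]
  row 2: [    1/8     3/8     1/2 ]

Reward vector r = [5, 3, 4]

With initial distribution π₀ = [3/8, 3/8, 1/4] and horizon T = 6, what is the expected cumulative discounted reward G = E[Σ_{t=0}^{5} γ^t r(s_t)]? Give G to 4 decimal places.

t=0: π = [0.3750, 0.3750, 0.2500], E[r] = 4.0000, γ^t·E[r] = 4.000000, running G = 4.000000
t=1: π = [0.2188, 0.4688, 0.3125], E[r] = 3.7500, γ^t·E[r] = 2.625000, running G = 6.625000
t=2: π = [0.2422, 0.4609, 0.2969], E[r] = 3.7813, γ^t·E[r] = 1.852813, running G = 8.477813
t=3: π = [0.2402, 0.4629, 0.2969], E[r] = 3.7773, γ^t·E[r] = 1.295629, running G = 9.773441
t=4: π = [0.2407, 0.4629, 0.2964], E[r] = 3.7778, γ^t·E[r] = 0.907057, running G = 10.680499
t=5: π = [0.2407, 0.4630, 0.2963], E[r] = 3.7778, γ^t·E[r] = 0.634930, running G = 11.315429

G = 11.3154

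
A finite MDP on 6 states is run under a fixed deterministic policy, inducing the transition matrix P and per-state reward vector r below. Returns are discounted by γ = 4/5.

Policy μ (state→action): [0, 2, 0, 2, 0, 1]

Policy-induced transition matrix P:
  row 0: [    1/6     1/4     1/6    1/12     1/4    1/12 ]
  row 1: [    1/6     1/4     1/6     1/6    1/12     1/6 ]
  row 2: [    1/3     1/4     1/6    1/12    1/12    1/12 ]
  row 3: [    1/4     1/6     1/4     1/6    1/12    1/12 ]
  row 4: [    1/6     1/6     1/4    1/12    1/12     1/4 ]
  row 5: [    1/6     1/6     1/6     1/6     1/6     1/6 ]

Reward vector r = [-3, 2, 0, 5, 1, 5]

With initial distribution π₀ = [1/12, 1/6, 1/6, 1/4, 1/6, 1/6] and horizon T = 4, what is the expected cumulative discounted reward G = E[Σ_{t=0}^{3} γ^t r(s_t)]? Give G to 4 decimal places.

t=0: π = [0.0833, 0.1667, 0.1667, 0.2500, 0.1667, 0.1667], E[r] = 2.3333, γ^t·E[r] = 2.333333, running G = 2.333333
t=1: π = [0.2153, 0.2014, 0.2014, 0.1319, 0.1111, 0.1389], E[r] = 1.2222, γ^t·E[r] = 0.977778, running G = 3.311111
t=2: π = [0.2112, 0.2182, 0.1869, 0.1227, 0.1308, 0.1302], E[r] = 1.1979, γ^t·E[r] = 0.766667, running G = 4.077778
t=3: π = [0.2080, 0.2180, 0.1878, 0.1226, 0.1294, 0.1342], E[r] = 1.2251, γ^t·E[r] = 0.627235, running G = 4.705012

G = 4.7050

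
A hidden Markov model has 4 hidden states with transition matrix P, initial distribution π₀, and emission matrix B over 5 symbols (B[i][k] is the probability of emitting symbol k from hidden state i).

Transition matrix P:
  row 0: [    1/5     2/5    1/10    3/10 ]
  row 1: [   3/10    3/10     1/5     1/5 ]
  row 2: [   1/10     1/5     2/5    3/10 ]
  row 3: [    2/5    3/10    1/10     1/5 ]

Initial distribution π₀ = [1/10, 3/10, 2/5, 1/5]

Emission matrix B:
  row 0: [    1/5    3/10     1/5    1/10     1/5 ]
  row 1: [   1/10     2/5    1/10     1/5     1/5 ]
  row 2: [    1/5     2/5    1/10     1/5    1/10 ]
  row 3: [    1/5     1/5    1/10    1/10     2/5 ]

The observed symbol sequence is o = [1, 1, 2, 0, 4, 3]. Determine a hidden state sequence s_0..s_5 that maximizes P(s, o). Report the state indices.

t=0: δ = [3.000e-02, 1.200e-01, 1.600e-01, 4.000e-02]  (obs o_0=1)
t=1: δ = [1.080e-02, 1.440e-02, 2.560e-02, 9.600e-03]  ψ = [1, 1, 2, 2]  (obs o_1=1)
t=2: δ = [8.640e-04, 5.120e-04, 1.024e-03, 7.680e-04]  ψ = [1, 2, 2, 2]  (obs o_2=2)
t=3: δ = [6.144e-05, 3.456e-05, 8.192e-05, 6.144e-05]  ψ = [3, 0, 2, 2]  (obs o_3=0)
t=4: δ = [4.915e-06, 4.915e-06, 3.277e-06, 9.830e-06]  ψ = [3, 0, 2, 2]  (obs o_4=4)
t=5: δ = [3.932e-07, 5.898e-07, 2.621e-07, 1.966e-07]  ψ = [3, 3, 2, 3]  (obs o_5=3)
backtrack: best end state = 1; path = [2, 2, 2, 2, 3, 1]

path = [2, 2, 2, 2, 3, 1]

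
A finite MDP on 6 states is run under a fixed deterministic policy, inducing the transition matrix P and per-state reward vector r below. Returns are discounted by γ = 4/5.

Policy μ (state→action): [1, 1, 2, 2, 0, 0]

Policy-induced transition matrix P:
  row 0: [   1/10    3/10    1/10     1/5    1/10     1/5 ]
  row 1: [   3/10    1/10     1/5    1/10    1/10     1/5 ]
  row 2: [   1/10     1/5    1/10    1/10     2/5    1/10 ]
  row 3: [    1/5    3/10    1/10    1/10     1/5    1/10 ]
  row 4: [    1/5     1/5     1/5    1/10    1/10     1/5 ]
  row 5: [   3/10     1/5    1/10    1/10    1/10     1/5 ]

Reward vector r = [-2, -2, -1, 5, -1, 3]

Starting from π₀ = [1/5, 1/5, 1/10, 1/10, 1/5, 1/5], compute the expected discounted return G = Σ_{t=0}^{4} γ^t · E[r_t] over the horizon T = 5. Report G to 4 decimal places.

G = 0.0236

t=0: π = [0.2000, 0.2000, 0.1000, 0.1000, 0.2000, 0.2000], E[r] = 0.0000, γ^t·E[r] = 0.000000, running G = 0.000000
t=1: π = [0.2100, 0.2100, 0.1400, 0.1200, 0.1400, 0.1800], E[r] = 0.0200, γ^t·E[r] = 0.016000, running G = 0.016000
t=2: π = [0.2040, 0.2120, 0.1350, 0.1210, 0.1540, 0.1740], E[r] = 0.0060, γ^t·E[r] = 0.003840, running G = 0.019840
t=3: π = [0.2047, 0.2113, 0.1366, 0.1204, 0.1526, 0.1744], E[r] = 0.0040, γ^t·E[r] = 0.002048, running G = 0.021888
t=4: π = [0.2044, 0.2114, 0.1364, 0.1205, 0.1530, 0.1743], E[r] = 0.0042, γ^t·E[r] = 0.001720, running G = 0.023608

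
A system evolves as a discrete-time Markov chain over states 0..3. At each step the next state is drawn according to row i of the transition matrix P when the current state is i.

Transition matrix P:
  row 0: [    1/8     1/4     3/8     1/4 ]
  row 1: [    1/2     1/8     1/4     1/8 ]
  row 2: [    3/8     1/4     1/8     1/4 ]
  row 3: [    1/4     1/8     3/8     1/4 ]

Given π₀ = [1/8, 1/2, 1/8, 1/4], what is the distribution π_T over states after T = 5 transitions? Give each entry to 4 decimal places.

t=0: π = [0.1250, 0.5000, 0.1250, 0.2500]
t=1: π = [0.3750, 0.1563, 0.2813, 0.1875]
t=2: π = [0.2773, 0.2070, 0.2852, 0.2305]
t=3: π = [0.3027, 0.1953, 0.2778, 0.2241]
t=4: π = [0.2957, 0.1976, 0.2811, 0.2256]
t=5: π = [0.2976, 0.1971, 0.2800, 0.2253]

π = [0.2976, 0.1971, 0.2800, 0.2253]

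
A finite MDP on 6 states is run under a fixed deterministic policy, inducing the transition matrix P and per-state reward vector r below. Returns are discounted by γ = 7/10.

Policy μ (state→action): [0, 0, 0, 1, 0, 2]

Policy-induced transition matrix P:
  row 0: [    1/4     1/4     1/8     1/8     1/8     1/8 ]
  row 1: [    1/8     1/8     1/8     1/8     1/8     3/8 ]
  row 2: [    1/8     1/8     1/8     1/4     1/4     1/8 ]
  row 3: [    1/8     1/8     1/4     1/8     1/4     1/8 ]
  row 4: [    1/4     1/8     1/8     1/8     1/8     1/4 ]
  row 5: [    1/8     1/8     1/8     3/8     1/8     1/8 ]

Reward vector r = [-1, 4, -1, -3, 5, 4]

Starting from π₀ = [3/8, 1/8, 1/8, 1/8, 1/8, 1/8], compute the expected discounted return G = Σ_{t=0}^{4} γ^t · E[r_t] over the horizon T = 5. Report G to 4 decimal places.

G = 3.0391

t=0: π = [0.3750, 0.1250, 0.1250, 0.1250, 0.1250, 0.1250], E[r] = 0.7500, γ^t·E[r] = 0.750000, running G = 0.750000
t=1: π = [0.1875, 0.1719, 0.1406, 0.1719, 0.1563, 0.1719], E[r] = 1.3125, γ^t·E[r] = 0.918750, running G = 1.668750
t=2: π = [0.1680, 0.1484, 0.1465, 0.1855, 0.1641, 0.1875], E[r] = 1.2930, γ^t·E[r] = 0.633555, running G = 2.302305
t=3: π = [0.1665, 0.1460, 0.1482, 0.1902, 0.1665, 0.1826], E[r] = 1.2617, γ^t·E[r] = 0.432770, running G = 2.735074
t=4: π = [0.1666, 0.1458, 0.1488, 0.1892, 0.1673, 0.1823], E[r] = 1.2661, γ^t·E[r] = 0.303979, running G = 3.039053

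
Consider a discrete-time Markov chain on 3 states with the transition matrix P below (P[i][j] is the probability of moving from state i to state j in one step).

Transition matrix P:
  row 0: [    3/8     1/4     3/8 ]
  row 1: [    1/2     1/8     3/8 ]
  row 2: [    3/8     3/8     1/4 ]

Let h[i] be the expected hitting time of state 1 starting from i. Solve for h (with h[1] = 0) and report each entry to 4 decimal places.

h = [3.4286, 0.0000, 3.0476]

First-step conditioning: h[1] = 0; for i ≠ 1, h[i] = 1 + Σ_k P[i][k]·h[k].
  h[0] = 1 + 3/8·h[0] + 3/8·h[2]
  h[2] = 1 + 3/8·h[0] + 1/4·h[2]
Solving the 2×2 linear system over states ≠ 1 gives exactly h = [24/7, 0, 64/21] (h[1] = 0 is the target).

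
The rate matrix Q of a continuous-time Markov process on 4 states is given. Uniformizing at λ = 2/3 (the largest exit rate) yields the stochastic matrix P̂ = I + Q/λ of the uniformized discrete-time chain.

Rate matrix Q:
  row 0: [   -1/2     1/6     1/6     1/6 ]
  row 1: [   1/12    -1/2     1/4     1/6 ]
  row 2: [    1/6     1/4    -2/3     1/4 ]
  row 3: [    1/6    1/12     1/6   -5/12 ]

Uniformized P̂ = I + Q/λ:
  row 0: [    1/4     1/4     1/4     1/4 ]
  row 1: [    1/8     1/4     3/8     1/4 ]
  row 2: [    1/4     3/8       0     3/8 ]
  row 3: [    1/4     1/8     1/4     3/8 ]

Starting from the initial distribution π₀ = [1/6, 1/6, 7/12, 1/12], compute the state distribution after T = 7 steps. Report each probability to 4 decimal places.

π = [0.2202, 0.2383, 0.2237, 0.3177]

t=0: π = [0.1667, 0.1667, 0.5833, 0.0833]
t=1: π = [0.2292, 0.3125, 0.1250, 0.3333]
t=2: π = [0.2109, 0.2240, 0.2578, 0.3073]
t=3: π = [0.2220, 0.2438, 0.2135, 0.3206]
t=4: π = [0.2195, 0.2366, 0.2271, 0.3168]
t=5: π = [0.2204, 0.2388, 0.2228, 0.3180]
t=6: π = [0.2202, 0.2381, 0.2241, 0.3176]
t=7: π = [0.2202, 0.2383, 0.2237, 0.3177]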